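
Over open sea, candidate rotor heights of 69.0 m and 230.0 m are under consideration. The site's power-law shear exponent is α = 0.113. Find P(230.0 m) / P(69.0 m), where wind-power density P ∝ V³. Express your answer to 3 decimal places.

1.504

Speed ratio: V_B/V_A = (z_B/z_A)^α = (230.0/69.0)^0.113 = (3.3333)^0.113 = 1.14574
Power-density ratio: P_B/P_A = (V_B/V_A)³ = (1.14574)³ = 1.50403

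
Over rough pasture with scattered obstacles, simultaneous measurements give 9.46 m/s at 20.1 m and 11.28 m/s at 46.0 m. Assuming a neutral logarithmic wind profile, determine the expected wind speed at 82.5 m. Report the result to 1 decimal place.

Log law: V ∝ ln(z/z₀). From the pair, with r = V₁/V₂ = 0.83865,
ln z₀ = (ln z₁ − r·ln z₂)/(1 − r) = (3.0007 − 0.83865×3.8286)/0.16135 = -1.3027 → z₀ = 0.2718 m
V₃ = V₁ · ln(z₃/z₀)/ln(z₁/z₀) = 9.46 × 5.7155/4.3034 = 12.5641 m/s

12.6 m/s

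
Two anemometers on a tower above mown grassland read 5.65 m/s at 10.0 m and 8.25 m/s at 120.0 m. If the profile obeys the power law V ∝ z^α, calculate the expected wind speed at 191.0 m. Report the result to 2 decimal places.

First find α: α = ln(V₂/V₁)/ln(z₂/z₁) = ln(8.25/5.65)/ln(120.0/10.0) = 0.37856/2.48491 = 0.1523
Extrapolate from 120.0 m to 191.0 m: V₃ = 8.25 × (191.0/120.0)^0.1523 = 8.25 × 1.0734 = 8.8553 m/s

8.86 m/s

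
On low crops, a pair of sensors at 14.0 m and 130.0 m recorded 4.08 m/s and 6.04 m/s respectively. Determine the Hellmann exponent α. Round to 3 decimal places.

α ≈ 0.176

Power law: V₂/V₁ = (z₂/z₁)^α ⇒ α = ln(V₂/V₁) / ln(z₂/z₁)
α = ln(6.04/4.08) / ln(130.0/14.0) = ln(1.4804) / ln(9.2857)
  = 0.39231 / 2.22848 = 0.17604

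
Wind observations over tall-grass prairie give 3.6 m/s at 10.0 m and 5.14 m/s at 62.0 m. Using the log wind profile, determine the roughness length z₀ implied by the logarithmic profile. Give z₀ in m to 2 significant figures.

z₀ ≈ 0.14 m

Log law: V(z) ∝ ln(z/z₀). With r = V₁/V₂ = 3.6/5.14 = 0.70039,
r · ln(z₂/z₀) = ln(z₁/z₀) ⇒ ln z₀ = (ln z₁ − r·ln z₂)/(1 − r)
ln z₀ = (2.30259 − 0.70039×4.12713) / 0.29961 = -1.9626
z₀ = exp(-1.9626) = 0.1405 m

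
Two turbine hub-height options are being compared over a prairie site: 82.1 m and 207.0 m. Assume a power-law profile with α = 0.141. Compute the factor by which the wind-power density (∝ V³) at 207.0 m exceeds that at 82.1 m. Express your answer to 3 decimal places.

1.479

Speed ratio: V_B/V_A = (z_B/z_A)^α = (207.0/82.1)^0.141 = (2.5213)^0.141 = 1.13928
Power-density ratio: P_B/P_A = (V_B/V_A)³ = (1.13928)³ = 1.47873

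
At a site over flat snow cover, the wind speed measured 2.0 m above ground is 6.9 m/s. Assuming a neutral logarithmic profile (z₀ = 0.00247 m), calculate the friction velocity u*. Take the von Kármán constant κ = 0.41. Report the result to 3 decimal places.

Log law: V(z) = (u*/κ) · ln(z/z₀) ⇒ u* = κ · V / ln(z/z₀)
u* = 0.41 × 6.9 / ln(2.0/0.00247) = 0.41 × 6.9 / 6.6967
   = 2.8290 / 6.6967 = 0.4224 m/s

u* ≈ 0.422 m/s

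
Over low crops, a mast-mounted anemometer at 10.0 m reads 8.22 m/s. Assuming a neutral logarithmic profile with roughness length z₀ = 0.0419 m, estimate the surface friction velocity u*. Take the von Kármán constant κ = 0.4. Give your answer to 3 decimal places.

u* ≈ 0.601 m/s

Log law: V(z) = (u*/κ) · ln(z/z₀) ⇒ u* = κ · V / ln(z/z₀)
u* = 0.4 × 8.22 / ln(10.0/0.0419) = 0.4 × 8.22 / 5.4751
   = 3.2880 / 5.4751 = 0.6005 m/s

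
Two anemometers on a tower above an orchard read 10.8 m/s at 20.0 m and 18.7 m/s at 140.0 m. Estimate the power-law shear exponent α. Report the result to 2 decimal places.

α ≈ 0.28

Power law: V₂/V₁ = (z₂/z₁)^α ⇒ α = ln(V₂/V₁) / ln(z₂/z₁)
α = ln(18.7/10.8) / ln(140.0/20.0) = ln(1.7315) / ln(7.0000)
  = 0.54898 / 1.94591 = 0.28212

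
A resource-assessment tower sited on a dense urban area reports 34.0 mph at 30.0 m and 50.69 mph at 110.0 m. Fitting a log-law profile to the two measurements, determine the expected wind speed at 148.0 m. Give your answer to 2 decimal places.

Log law: V ∝ ln(z/z₀). From the pair, with r = V₁/V₂ = 0.67074,
ln z₀ = (ln z₁ − r·ln z₂)/(1 − r) = (3.4012 − 0.67074×4.7005)/0.32926 = 0.7544 → z₀ = 2.126 m
V₃ = V₁ · ln(z₃/z₀)/ln(z₁/z₀) = 34.0 × 4.2428/2.6468 = 54.5017 mph

54.50 mph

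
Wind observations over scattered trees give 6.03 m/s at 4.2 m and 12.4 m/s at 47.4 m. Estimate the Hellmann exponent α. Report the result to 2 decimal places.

α ≈ 0.30

Power law: V₂/V₁ = (z₂/z₁)^α ⇒ α = ln(V₂/V₁) / ln(z₂/z₁)
α = ln(12.4/6.03) / ln(47.4/4.2) = ln(2.0564) / ln(11.2857)
  = 0.72095 / 2.42354 = 0.29748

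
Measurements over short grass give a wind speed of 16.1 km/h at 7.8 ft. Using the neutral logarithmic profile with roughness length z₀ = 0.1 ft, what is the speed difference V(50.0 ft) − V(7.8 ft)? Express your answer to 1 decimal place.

Log law: V₂ = V₁ · ln(z₂/z₀)/ln(z₁/z₀) = 16.1 × 6.2146/4.3567 = 22.9658 km/h
ΔV = 22.9658 − 16.1 = 6.8658 km/h

6.9 km/h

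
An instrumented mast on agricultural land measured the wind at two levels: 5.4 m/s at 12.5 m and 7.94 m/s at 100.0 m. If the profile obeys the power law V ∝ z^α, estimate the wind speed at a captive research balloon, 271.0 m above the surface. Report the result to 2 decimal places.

First find α: α = ln(V₂/V₁)/ln(z₂/z₁) = ln(7.94/5.4)/ln(100.0/12.5) = 0.38551/2.07944 = 0.1854
Extrapolate from 100.0 m to 271.0 m: V₃ = 7.94 × (271.0/100.0)^0.1854 = 7.94 × 1.2030 = 9.5519 m/s

9.55 m/s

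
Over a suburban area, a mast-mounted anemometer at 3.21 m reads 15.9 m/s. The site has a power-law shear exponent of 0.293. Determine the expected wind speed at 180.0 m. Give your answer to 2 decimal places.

Power-law profile: V₂ = V₁ · (z₂/z₁)^α
V₂ = 15.9 × (180.0/3.21)^0.293 = 15.9 × (56.0748)^0.293
    = 15.9 × 3.2538 = 51.7352 m/s

51.74 m/s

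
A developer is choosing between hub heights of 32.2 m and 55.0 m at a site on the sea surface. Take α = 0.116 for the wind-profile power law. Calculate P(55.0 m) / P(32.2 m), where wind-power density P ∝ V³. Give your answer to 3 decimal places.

1.205

Speed ratio: V_B/V_A = (z_B/z_A)^α = (55.0/32.2)^0.116 = (1.7081)^0.116 = 1.06407
Power-density ratio: P_B/P_A = (V_B/V_A)³ = (1.06407)³ = 1.20479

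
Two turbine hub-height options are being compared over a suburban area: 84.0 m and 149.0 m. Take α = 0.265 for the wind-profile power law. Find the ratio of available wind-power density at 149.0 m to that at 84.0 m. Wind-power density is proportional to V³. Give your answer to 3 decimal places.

1.577

Speed ratio: V_B/V_A = (z_B/z_A)^α = (149.0/84.0)^0.265 = (1.7738)^0.265 = 1.16402
Power-density ratio: P_B/P_A = (V_B/V_A)³ = (1.16402)³ = 1.57718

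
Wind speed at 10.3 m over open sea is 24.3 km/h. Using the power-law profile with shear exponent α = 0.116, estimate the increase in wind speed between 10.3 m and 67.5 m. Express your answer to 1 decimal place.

Power law: V₂ = V₁ · (z₂/z₁)^α = 24.3 × (6.5534)^0.116 = 30.2215 km/h
ΔV = 30.2215 − 24.3 = 5.9215 km/h

5.9 km/h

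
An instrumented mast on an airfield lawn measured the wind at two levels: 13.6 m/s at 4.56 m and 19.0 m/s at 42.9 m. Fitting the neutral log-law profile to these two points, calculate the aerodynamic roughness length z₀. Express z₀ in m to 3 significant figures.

Log law: V(z) ∝ ln(z/z₀). With r = V₁/V₂ = 13.6/19.0 = 0.71579,
r · ln(z₂/z₀) = ln(z₁/z₀) ⇒ ln z₀ = (ln z₁ − r·ln z₂)/(1 − r)
ln z₀ = (1.51732 − 0.71579×3.75887) / 0.28421 = -4.1281
z₀ = exp(-4.1281) = 0.01611 m

z₀ ≈ 0.0161 m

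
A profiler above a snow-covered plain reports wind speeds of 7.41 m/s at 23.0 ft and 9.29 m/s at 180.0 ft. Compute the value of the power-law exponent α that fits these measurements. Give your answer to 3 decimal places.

α ≈ 0.110

Power law: V₂/V₁ = (z₂/z₁)^α ⇒ α = ln(V₂/V₁) / ln(z₂/z₁)
α = ln(9.29/7.41) / ln(180.0/23.0) = ln(1.2537) / ln(7.8261)
  = 0.22611 / 2.05746 = 0.10990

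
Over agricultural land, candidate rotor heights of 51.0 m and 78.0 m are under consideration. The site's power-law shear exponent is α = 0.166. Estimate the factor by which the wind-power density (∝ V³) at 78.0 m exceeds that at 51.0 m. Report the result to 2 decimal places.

1.24

Speed ratio: V_B/V_A = (z_B/z_A)^α = (78.0/51.0)^0.166 = (1.5294)^0.166 = 1.07308
Power-density ratio: P_B/P_A = (V_B/V_A)³ = (1.07308)³ = 1.23564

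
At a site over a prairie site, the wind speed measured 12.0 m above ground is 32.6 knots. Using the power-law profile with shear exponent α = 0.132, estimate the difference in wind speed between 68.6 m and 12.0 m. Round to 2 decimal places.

Power law: V₂ = V₁ · (z₂/z₁)^α = 32.6 × (5.7167)^0.132 = 41.0356 knots
ΔV = 41.0356 − 32.6 = 8.4356 knots

8.44 knots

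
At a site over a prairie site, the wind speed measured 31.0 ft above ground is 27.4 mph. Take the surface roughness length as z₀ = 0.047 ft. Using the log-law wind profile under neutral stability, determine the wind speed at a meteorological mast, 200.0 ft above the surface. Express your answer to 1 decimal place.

Log law: V(z) ∝ ln(z/z₀), so V₂/V₁ = ln(z₂/z₀) / ln(z₁/z₀).
ln(200.0/0.047) = 8.3559, ln(31.0/0.047) = 6.4916
V₂ = 27.4 × 8.3559/6.4916 = 27.4 × 1.2872 = 35.2690 mph

35.3 mph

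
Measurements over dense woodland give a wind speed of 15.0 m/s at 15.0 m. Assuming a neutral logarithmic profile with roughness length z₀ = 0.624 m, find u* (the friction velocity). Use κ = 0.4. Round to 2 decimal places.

Log law: V(z) = (u*/κ) · ln(z/z₀) ⇒ u* = κ · V / ln(z/z₀)
u* = 0.4 × 15.0 / ln(15.0/0.624) = 0.4 × 15.0 / 3.1797
   = 6.0000 / 3.1797 = 1.8870 m/s

u* ≈ 1.89 m/s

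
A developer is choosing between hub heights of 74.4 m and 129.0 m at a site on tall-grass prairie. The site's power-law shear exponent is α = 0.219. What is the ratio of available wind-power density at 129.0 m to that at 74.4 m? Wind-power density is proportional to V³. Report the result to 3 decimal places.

1.436

Speed ratio: V_B/V_A = (z_B/z_A)^α = (129.0/74.4)^0.219 = (1.7339)^0.219 = 1.12809
Power-density ratio: P_B/P_A = (V_B/V_A)³ = (1.12809)³ = 1.43560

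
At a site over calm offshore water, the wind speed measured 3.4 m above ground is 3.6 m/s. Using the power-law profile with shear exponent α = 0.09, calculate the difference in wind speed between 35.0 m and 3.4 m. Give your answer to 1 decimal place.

0.8 m/s

Power law: V₂ = V₁ · (z₂/z₁)^α = 3.6 × (10.2941)^0.09 = 4.4405 m/s
ΔV = 4.4405 − 3.6 = 0.8405 m/s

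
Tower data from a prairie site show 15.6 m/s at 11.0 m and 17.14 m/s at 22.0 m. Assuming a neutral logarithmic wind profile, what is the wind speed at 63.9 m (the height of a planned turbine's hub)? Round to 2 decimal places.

19.51 m/s

Log law: V ∝ ln(z/z₀). From the pair, with r = V₁/V₂ = 0.91015,
ln z₀ = (ln z₁ − r·ln z₂)/(1 − r) = (2.3979 − 0.91015×3.0910)/0.08985 = -4.6236 → z₀ = 0.009817 m
V₃ = V₁ · ln(z₃/z₀)/ln(z₁/z₀) = 15.6 × 8.7809/7.0215 = 19.5090 m/s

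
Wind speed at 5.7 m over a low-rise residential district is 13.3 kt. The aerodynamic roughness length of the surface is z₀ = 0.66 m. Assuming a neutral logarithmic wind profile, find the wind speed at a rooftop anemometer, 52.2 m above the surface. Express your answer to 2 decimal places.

Log law: V(z) ∝ ln(z/z₀), so V₂/V₁ = ln(z₂/z₀) / ln(z₁/z₀).
ln(52.2/0.66) = 4.3706, ln(5.7/0.66) = 2.1560
V₂ = 13.3 × 4.3706/2.1560 = 13.3 × 2.0272 = 26.9617 kt

26.96 kt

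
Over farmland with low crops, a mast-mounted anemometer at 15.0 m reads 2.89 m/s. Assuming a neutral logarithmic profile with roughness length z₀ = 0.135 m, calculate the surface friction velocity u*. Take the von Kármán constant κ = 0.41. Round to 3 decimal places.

u* ≈ 0.252 m/s

Log law: V(z) = (u*/κ) · ln(z/z₀) ⇒ u* = κ · V / ln(z/z₀)
u* = 0.41 × 2.89 / ln(15.0/0.135) = 0.41 × 2.89 / 4.7105
   = 1.1849 / 4.7105 = 0.2515 m/s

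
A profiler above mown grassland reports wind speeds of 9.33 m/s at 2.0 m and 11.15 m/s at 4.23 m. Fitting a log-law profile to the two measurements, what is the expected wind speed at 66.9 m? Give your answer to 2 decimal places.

17.86 m/s

Log law: V ∝ ln(z/z₀). From the pair, with r = V₁/V₂ = 0.83677,
ln z₀ = (ln z₁ − r·ln z₂)/(1 − r) = (0.6931 − 0.83677×1.4422)/0.16323 = -3.1468 → z₀ = 0.04299 m
V₃ = V₁ · ln(z₃/z₀)/ln(z₁/z₀) = 9.33 × 7.3500/3.8399 = 17.8585 m/s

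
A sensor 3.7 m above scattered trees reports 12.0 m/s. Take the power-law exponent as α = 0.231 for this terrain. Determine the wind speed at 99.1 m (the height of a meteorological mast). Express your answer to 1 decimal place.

Power-law profile: V₂ = V₁ · (z₂/z₁)^α
V₂ = 12.0 × (99.1/3.7)^0.231 = 12.0 × (26.7838)^0.231
    = 12.0 × 2.1372 = 25.6460 m/s

25.6 m/s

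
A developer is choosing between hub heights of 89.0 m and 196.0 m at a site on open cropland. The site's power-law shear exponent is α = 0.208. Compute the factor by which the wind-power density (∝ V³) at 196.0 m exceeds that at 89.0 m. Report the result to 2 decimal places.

1.64

Speed ratio: V_B/V_A = (z_B/z_A)^α = (196.0/89.0)^0.208 = (2.2022)^0.208 = 1.17846
Power-density ratio: P_B/P_A = (V_B/V_A)³ = (1.17846)³ = 1.63662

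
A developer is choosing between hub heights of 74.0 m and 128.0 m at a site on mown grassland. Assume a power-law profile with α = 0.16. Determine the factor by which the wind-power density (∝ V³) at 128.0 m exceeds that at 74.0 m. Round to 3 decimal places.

Speed ratio: V_B/V_A = (z_B/z_A)^α = (128.0/74.0)^0.16 = (1.7297)^0.16 = 1.09163
Power-density ratio: P_B/P_A = (V_B/V_A)³ = (1.09163)³ = 1.30086

1.301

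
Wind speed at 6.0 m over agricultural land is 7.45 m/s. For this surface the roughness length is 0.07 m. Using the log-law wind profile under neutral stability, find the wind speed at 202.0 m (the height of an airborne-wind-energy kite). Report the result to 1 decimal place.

13.3 m/s

Log law: V(z) ∝ ln(z/z₀), so V₂/V₁ = ln(z₂/z₀) / ln(z₁/z₀).
ln(202.0/0.07) = 7.9675, ln(6.0/0.07) = 4.4510
V₂ = 7.45 × 7.9675/4.4510 = 7.45 × 1.7900 = 13.3358 m/s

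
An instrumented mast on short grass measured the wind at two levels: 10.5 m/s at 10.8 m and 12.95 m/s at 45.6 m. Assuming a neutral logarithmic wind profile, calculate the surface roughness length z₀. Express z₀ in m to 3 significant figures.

Log law: V(z) ∝ ln(z/z₀). With r = V₁/V₂ = 10.5/12.95 = 0.81081,
r · ln(z₂/z₀) = ln(z₁/z₀) ⇒ ln z₀ = (ln z₁ − r·ln z₂)/(1 − r)
ln z₀ = (2.37955 − 0.81081×3.81991) / 0.18919 = -3.7934
z₀ = exp(-3.7934) = 0.02252 m

z₀ ≈ 0.0225 m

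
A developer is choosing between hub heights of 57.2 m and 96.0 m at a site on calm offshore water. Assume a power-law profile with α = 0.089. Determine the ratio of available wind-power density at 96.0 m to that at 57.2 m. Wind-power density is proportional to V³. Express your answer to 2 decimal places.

Speed ratio: V_B/V_A = (z_B/z_A)^α = (96.0/57.2)^0.089 = (1.6783)^0.089 = 1.04716
Power-density ratio: P_B/P_A = (V_B/V_A)³ = (1.04716)³ = 1.14826

1.15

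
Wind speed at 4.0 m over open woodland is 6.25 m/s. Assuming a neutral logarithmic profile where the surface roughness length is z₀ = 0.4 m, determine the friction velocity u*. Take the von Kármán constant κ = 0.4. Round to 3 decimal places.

u* ≈ 1.086 m/s

Log law: V(z) = (u*/κ) · ln(z/z₀) ⇒ u* = κ · V / ln(z/z₀)
u* = 0.4 × 6.25 / ln(4.0/0.4) = 0.4 × 6.25 / 2.3026
   = 2.5000 / 2.3026 = 1.0857 m/s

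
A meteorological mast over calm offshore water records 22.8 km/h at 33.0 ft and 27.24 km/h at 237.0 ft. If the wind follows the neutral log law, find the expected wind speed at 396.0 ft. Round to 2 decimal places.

Log law: V ∝ ln(z/z₀). From the pair, with r = V₁/V₂ = 0.83700,
ln z₀ = (ln z₁ − r·ln z₂)/(1 − r) = (3.4965 − 0.83700×5.4681)/0.16300 = -6.6277 → z₀ = 0.001323 ft
V₃ = V₁ · ln(z₃/z₀)/ln(z₁/z₀) = 22.8 × 12.6091/10.1242 = 28.3961 km/h

28.40 km/h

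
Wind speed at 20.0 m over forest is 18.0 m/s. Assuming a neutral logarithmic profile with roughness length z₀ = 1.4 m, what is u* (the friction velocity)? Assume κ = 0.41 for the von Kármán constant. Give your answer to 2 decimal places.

u* ≈ 2.78 m/s

Log law: V(z) = (u*/κ) · ln(z/z₀) ⇒ u* = κ · V / ln(z/z₀)
u* = 0.41 × 18.0 / ln(20.0/1.4) = 0.41 × 18.0 / 2.6593
   = 7.3800 / 2.6593 = 2.7752 m/s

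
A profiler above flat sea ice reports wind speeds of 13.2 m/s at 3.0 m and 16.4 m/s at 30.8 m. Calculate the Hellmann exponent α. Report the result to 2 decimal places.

α ≈ 0.09

Power law: V₂/V₁ = (z₂/z₁)^α ⇒ α = ln(V₂/V₁) / ln(z₂/z₁)
α = ln(16.4/13.2) / ln(30.8/3.0) = ln(1.2424) / ln(10.2667)
  = 0.21706 / 2.32890 = 0.09320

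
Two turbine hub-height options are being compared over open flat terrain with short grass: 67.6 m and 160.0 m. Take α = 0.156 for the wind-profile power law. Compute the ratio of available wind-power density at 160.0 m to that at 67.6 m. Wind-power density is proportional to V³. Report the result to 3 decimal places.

1.497

Speed ratio: V_B/V_A = (z_B/z_A)^α = (160.0/67.6)^0.156 = (2.3669)^0.156 = 1.14386
Power-density ratio: P_B/P_A = (V_B/V_A)³ = (1.14386)³ = 1.49663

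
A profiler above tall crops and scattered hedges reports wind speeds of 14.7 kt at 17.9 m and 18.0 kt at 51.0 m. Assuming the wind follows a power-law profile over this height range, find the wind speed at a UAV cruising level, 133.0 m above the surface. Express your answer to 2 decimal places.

First find α: α = ln(V₂/V₁)/ln(z₂/z₁) = ln(18.0/14.7)/ln(51.0/17.9) = 0.20252/1.04702 = 0.1934
Extrapolate from 51.0 m to 133.0 m: V₃ = 18.0 × (133.0/51.0)^0.1934 = 18.0 × 1.2037 = 21.6667 kt

21.67 kt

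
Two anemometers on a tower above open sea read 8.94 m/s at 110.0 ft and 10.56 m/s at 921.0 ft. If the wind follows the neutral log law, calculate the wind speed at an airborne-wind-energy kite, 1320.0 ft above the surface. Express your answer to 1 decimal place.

Log law: V ∝ ln(z/z₀). From the pair, with r = V₁/V₂ = 0.84659,
ln z₀ = (ln z₁ − r·ln z₂)/(1 − r) = (4.7005 − 0.84659×6.8255)/0.15341 = -7.0263 → z₀ = 0.0008882 ft
V₃ = V₁ · ln(z₃/z₀)/ln(z₁/z₀) = 8.94 × 14.2116/11.7267 = 10.8344 m/s

10.8 m/s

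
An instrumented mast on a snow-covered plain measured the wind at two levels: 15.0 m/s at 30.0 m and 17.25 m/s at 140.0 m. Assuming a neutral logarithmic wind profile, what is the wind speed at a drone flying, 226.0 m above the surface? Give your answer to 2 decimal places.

Log law: V ∝ ln(z/z₀). From the pair, with r = V₁/V₂ = 0.86957,
ln z₀ = (ln z₁ − r·ln z₂)/(1 − r) = (3.4012 − 0.86957×4.9416)/0.13043 = -6.8684 → z₀ = 0.001040 m
V₃ = V₁ · ln(z₃/z₀)/ln(z₁/z₀) = 15.0 × 12.2890/10.2696 = 17.9495 m/s

17.95 m/s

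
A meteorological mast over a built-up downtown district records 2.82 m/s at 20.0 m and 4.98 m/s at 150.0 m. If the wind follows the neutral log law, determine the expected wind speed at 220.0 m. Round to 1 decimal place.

5.4 m/s

Log law: V ∝ ln(z/z₀). From the pair, with r = V₁/V₂ = 0.56627,
ln z₀ = (ln z₁ − r·ln z₂)/(1 − r) = (2.9957 − 0.56627×5.0106)/0.43373 = 0.3652 → z₀ = 1.441 m
V₃ = V₁ · ln(z₃/z₀)/ln(z₁/z₀) = 2.82 × 5.0285/2.6306 = 5.3906 m/s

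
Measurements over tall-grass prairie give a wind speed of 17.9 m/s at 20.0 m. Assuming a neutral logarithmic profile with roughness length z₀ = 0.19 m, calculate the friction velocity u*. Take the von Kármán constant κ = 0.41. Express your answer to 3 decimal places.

Log law: V(z) = (u*/κ) · ln(z/z₀) ⇒ u* = κ · V / ln(z/z₀)
u* = 0.41 × 17.9 / ln(20.0/0.19) = 0.41 × 17.9 / 4.6565
   = 7.3390 / 4.6565 = 1.5761 m/s

u* ≈ 1.576 m/s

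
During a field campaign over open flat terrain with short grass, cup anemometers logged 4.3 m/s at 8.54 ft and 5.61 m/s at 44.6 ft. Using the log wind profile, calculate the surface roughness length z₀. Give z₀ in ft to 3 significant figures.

z₀ ≈ 0.0376 ft

Log law: V(z) ∝ ln(z/z₀). With r = V₁/V₂ = 4.3/5.61 = 0.76649,
r · ln(z₂/z₀) = ln(z₁/z₀) ⇒ ln z₀ = (ln z₁ − r·ln z₂)/(1 − r)
ln z₀ = (2.14476 − 0.76649×3.79773) / 0.23351 = -3.2810
z₀ = exp(-3.2810) = 0.03759 ft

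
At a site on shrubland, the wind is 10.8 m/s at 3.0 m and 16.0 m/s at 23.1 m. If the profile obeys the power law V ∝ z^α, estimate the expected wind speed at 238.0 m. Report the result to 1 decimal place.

25.1 m/s

First find α: α = ln(V₂/V₁)/ln(z₂/z₁) = ln(16.0/10.8)/ln(23.1/3.0) = 0.39304/2.04122 = 0.1926
Extrapolate from 23.1 m to 238.0 m: V₃ = 16.0 × (238.0/23.1)^0.1926 = 16.0 × 1.5669 = 25.0709 m/s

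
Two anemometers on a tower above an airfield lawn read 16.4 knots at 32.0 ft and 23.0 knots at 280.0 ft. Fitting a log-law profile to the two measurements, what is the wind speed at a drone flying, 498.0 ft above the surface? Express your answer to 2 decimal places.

24.75 knots

Log law: V ∝ ln(z/z₀). From the pair, with r = V₁/V₂ = 0.71304,
ln z₀ = (ln z₁ − r·ln z₂)/(1 − r) = (3.4657 − 0.71304×5.6348)/0.28696 = -1.9240 → z₀ = 0.1460 ft
V₃ = V₁ · ln(z₃/z₀)/ln(z₁/z₀) = 16.4 × 8.1346/5.3898 = 24.7521 knots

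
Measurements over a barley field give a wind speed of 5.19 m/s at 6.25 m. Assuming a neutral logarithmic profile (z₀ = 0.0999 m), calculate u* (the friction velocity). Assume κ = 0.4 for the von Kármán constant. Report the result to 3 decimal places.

u* ≈ 0.502 m/s

Log law: V(z) = (u*/κ) · ln(z/z₀) ⇒ u* = κ · V / ln(z/z₀)
u* = 0.4 × 5.19 / ln(6.25/0.0999) = 0.4 × 5.19 / 4.1362
   = 2.0760 / 4.1362 = 0.5019 m/s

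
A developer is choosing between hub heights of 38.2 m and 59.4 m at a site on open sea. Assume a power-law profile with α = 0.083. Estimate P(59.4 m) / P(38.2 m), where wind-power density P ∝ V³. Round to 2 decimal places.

1.12

Speed ratio: V_B/V_A = (z_B/z_A)^α = (59.4/38.2)^0.083 = (1.5550)^0.083 = 1.03732
Power-density ratio: P_B/P_A = (V_B/V_A)³ = (1.03732)³ = 1.11619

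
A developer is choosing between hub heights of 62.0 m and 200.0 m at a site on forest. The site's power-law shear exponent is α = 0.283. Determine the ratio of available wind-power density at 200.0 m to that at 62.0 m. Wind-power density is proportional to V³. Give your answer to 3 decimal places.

2.703

Speed ratio: V_B/V_A = (z_B/z_A)^α = (200.0/62.0)^0.283 = (3.2258)^0.283 = 1.39298
Power-density ratio: P_B/P_A = (V_B/V_A)³ = (1.39298)³ = 2.70292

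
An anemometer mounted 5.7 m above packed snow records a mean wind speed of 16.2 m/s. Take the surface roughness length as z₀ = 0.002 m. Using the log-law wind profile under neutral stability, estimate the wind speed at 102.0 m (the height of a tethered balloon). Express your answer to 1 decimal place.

Log law: V(z) ∝ ln(z/z₀), so V₂/V₁ = ln(z₂/z₀) / ln(z₁/z₀).
ln(102.0/0.002) = 10.8396, ln(5.7/0.002) = 7.9551
V₂ = 16.2 × 10.8396/7.9551 = 16.2 × 1.3626 = 22.0741 m/s

22.1 m/s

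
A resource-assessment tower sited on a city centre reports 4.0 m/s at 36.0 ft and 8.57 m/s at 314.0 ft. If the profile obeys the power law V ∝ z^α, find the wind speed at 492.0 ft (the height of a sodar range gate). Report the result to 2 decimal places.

First find α: α = ln(V₂/V₁)/ln(z₂/z₁) = ln(8.57/4.0)/ln(314.0/36.0) = 0.76197/2.16587 = 0.3518
Extrapolate from 314.0 ft to 492.0 ft: V₃ = 8.57 × (492.0/314.0)^0.3518 = 8.57 × 1.1712 = 10.0368 m/s

10.04 m/s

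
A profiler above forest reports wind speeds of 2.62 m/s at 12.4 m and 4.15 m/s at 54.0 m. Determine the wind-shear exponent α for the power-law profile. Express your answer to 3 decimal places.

α ≈ 0.313

Power law: V₂/V₁ = (z₂/z₁)^α ⇒ α = ln(V₂/V₁) / ln(z₂/z₁)
α = ln(4.15/2.62) / ln(54.0/12.4) = ln(1.5840) / ln(4.3548)
  = 0.45993 / 1.47129 = 0.31261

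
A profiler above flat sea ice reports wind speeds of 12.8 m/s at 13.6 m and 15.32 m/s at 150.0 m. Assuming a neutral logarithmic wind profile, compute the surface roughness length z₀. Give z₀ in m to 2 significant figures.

Log law: V(z) ∝ ln(z/z₀). With r = V₁/V₂ = 12.8/15.32 = 0.83551,
r · ln(z₂/z₀) = ln(z₁/z₀) ⇒ ln z₀ = (ln z₁ − r·ln z₂)/(1 − r)
ln z₀ = (2.61007 − 0.83551×5.01064) / 0.16449 = -9.5833
z₀ = exp(-9.5833) = 0.00006887 m

z₀ ≈ 0.000069 m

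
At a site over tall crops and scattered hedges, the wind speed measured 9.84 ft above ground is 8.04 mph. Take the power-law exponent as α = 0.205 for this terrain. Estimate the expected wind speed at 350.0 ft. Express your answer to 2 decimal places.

16.72 mph

Power-law profile: V₂ = V₁ · (z₂/z₁)^α
V₂ = 8.04 × (350.0/9.84)^0.205 = 8.04 × (35.5691)^0.205
    = 8.04 × 2.0796 = 16.7196 mph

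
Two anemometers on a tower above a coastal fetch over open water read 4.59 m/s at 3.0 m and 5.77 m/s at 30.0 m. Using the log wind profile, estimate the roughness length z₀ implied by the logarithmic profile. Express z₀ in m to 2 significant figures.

Log law: V(z) ∝ ln(z/z₀). With r = V₁/V₂ = 4.59/5.77 = 0.79549,
r · ln(z₂/z₀) = ln(z₁/z₀) ⇒ ln z₀ = (ln z₁ − r·ln z₂)/(1 − r)
ln z₀ = (1.09861 − 0.79549×3.40120) / 0.20451 = -7.8581
z₀ = exp(-7.8581) = 0.0003866 m

z₀ ≈ 0.00039 m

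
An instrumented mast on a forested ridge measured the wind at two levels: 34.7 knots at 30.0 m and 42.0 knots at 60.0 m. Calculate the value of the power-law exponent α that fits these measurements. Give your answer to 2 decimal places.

Power law: V₂/V₁ = (z₂/z₁)^α ⇒ α = ln(V₂/V₁) / ln(z₂/z₁)
α = ln(42.0/34.7) / ln(60.0/30.0) = ln(1.2104) / ln(2.0000)
  = 0.19093 / 0.69315 = 0.27545

α ≈ 0.28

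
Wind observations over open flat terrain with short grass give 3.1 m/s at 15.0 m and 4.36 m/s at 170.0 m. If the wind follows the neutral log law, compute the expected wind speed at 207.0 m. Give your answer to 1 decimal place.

Log law: V ∝ ln(z/z₀). From the pair, with r = V₁/V₂ = 0.71101,
ln z₀ = (ln z₁ − r·ln z₂)/(1 − r) = (2.7081 − 0.71101×5.1358)/0.28899 = -3.2650 → z₀ = 0.03820 m
V₃ = V₁ · ln(z₃/z₀)/ln(z₁/z₀) = 3.1 × 8.5977/5.9730 = 4.4622 m/s

4.5 m/s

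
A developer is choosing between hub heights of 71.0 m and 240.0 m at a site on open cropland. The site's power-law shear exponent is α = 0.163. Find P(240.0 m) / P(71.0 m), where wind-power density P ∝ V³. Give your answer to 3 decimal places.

Speed ratio: V_B/V_A = (z_B/z_A)^α = (240.0/71.0)^0.163 = (3.3803)^0.163 = 1.21961
Power-density ratio: P_B/P_A = (V_B/V_A)³ = (1.21961)³ = 1.81409

1.814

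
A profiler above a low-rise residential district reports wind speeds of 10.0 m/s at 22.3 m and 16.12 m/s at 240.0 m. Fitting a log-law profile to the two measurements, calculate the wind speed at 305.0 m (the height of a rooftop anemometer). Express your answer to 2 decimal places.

Log law: V ∝ ln(z/z₀). From the pair, with r = V₁/V₂ = 0.62035,
ln z₀ = (ln z₁ − r·ln z₂)/(1 − r) = (3.1046 − 0.62035×5.4806)/0.37965 = -0.7779 → z₀ = 0.4594 m
V₃ = V₁ · ln(z₃/z₀)/ln(z₁/z₀) = 10.0 × 6.4982/3.8824 = 16.7373 m/s

16.74 m/s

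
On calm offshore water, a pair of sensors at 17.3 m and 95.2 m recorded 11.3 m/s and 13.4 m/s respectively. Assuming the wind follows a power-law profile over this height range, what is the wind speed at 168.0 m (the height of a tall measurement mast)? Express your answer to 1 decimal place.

14.2 m/s

First find α: α = ln(V₂/V₁)/ln(z₂/z₁) = ln(13.4/11.3)/ln(95.2/17.3) = 0.17045/1.70527 = 0.1000
Extrapolate from 95.2 m to 168.0 m: V₃ = 13.4 × (168.0/95.2)^0.1000 = 13.4 × 1.0584 = 14.1828 m/s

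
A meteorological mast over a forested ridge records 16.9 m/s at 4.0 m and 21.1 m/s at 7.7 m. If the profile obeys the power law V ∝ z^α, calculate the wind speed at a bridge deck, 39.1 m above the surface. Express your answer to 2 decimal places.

First find α: α = ln(V₂/V₁)/ln(z₂/z₁) = ln(21.1/16.9)/ln(7.7/4.0) = 0.22196/0.65493 = 0.3389
Extrapolate from 7.7 m to 39.1 m: V₃ = 21.1 × (39.1/7.7)^0.3389 = 21.1 × 1.7345 = 36.5969 m/s

36.60 m/s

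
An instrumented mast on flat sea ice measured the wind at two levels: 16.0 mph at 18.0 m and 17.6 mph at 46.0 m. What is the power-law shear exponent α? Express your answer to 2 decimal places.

Power law: V₂/V₁ = (z₂/z₁)^α ⇒ α = ln(V₂/V₁) / ln(z₂/z₁)
α = ln(17.6/16.0) / ln(46.0/18.0) = ln(1.1000) / ln(2.5556)
  = 0.09531 / 0.93827 = 0.10158

α ≈ 0.10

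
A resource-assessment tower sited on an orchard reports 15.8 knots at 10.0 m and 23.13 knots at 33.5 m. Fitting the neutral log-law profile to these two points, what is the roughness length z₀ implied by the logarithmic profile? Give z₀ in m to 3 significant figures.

Log law: V(z) ∝ ln(z/z₀). With r = V₁/V₂ = 15.8/23.13 = 0.68310,
r · ln(z₂/z₀) = ln(z₁/z₀) ⇒ ln z₀ = (ln z₁ − r·ln z₂)/(1 − r)
ln z₀ = (2.30259 − 0.68310×3.51155) / 0.31690 = -0.3034
z₀ = exp(-0.3034) = 0.7383 m

z₀ ≈ 0.738 m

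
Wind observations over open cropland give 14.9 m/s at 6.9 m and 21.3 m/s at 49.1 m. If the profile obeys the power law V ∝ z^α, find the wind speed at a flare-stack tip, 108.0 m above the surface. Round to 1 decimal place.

First find α: α = ln(V₂/V₁)/ln(z₂/z₁) = ln(21.3/14.9)/ln(49.1/6.9) = 0.35735/1.96234 = 0.1821
Extrapolate from 49.1 m to 108.0 m: V₃ = 21.3 × (108.0/49.1)^0.1821 = 21.3 × 1.1544 = 24.5879 m/s

24.6 m/s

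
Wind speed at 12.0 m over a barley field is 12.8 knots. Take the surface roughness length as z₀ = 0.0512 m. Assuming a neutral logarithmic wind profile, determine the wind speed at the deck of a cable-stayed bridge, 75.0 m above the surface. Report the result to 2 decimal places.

Log law: V(z) ∝ ln(z/z₀), so V₂/V₁ = ln(z₂/z₀) / ln(z₁/z₀).
ln(75.0/0.0512) = 7.2895, ln(12.0/0.0512) = 5.4569
V₂ = 12.8 × 7.2895/5.4569 = 12.8 × 1.3358 = 17.0986 knots

17.10 knots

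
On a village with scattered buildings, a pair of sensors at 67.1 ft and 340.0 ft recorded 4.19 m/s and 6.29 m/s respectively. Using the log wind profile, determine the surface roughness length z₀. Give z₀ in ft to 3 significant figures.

Log law: V(z) ∝ ln(z/z₀). With r = V₁/V₂ = 4.19/6.29 = 0.66614,
r · ln(z₂/z₀) = ln(z₁/z₀) ⇒ ln z₀ = (ln z₁ − r·ln z₂)/(1 − r)
ln z₀ = (4.20618 − 0.66614×5.82895) / 0.33386 = 0.9684
z₀ = exp(0.9684) = 2.634 ft

z₀ ≈ 2.63 ft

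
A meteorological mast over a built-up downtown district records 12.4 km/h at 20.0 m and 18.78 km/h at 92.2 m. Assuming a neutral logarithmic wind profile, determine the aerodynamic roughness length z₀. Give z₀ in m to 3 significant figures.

z₀ ≈ 1.03 m

Log law: V(z) ∝ ln(z/z₀). With r = V₁/V₂ = 12.4/18.78 = 0.66028,
r · ln(z₂/z₀) = ln(z₁/z₀) ⇒ ln z₀ = (ln z₁ − r·ln z₂)/(1 − r)
ln z₀ = (2.99573 − 0.66028×4.52396) / 0.33972 = 0.0255
z₀ = exp(0.0255) = 1.026 m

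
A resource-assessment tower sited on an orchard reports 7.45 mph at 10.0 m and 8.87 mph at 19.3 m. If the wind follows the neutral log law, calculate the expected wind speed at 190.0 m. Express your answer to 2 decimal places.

13.81 mph

Log law: V ∝ ln(z/z₀). From the pair, with r = V₁/V₂ = 0.83991,
ln z₀ = (ln z₁ − r·ln z₂)/(1 − r) = (2.3026 − 0.83991×2.9601)/0.16009 = -1.1471 → z₀ = 0.3176 m
V₃ = V₁ · ln(z₃/z₀)/ln(z₁/z₀) = 7.45 × 6.3941/3.4497 = 13.8089 mph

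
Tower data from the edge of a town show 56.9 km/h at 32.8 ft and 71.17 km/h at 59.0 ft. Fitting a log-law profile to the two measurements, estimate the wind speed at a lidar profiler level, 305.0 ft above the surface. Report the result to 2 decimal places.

Log law: V ∝ ln(z/z₀). From the pair, with r = V₁/V₂ = 0.79949,
ln z₀ = (ln z₁ − r·ln z₂)/(1 − r) = (3.4904 − 0.79949×4.0775)/0.20051 = 1.1494 → z₀ = 3.156 ft
V₃ = V₁ · ln(z₃/z₀)/ln(z₁/z₀) = 56.9 × 4.5709/2.3410 = 111.0985 km/h

111.10 km/h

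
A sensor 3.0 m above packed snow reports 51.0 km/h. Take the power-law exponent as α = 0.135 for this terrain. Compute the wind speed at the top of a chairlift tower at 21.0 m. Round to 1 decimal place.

Power-law profile: V₂ = V₁ · (z₂/z₁)^α
V₂ = 51.0 × (21.0/3.0)^0.135 = 51.0 × (7.0000)^0.135
    = 51.0 × 1.3004 = 66.3221 km/h

66.3 km/h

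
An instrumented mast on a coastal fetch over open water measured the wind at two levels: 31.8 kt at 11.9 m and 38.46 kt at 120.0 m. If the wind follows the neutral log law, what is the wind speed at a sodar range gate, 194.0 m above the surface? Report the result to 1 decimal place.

39.8 kt

Log law: V ∝ ln(z/z₀). From the pair, with r = V₁/V₂ = 0.82683,
ln z₀ = (ln z₁ − r·ln z₂)/(1 − r) = (2.4765 − 0.82683×4.7875)/0.17317 = -8.5577 → z₀ = 0.0001921 m
V₃ = V₁ · ln(z₃/z₀)/ln(z₁/z₀) = 31.8 × 13.8256/11.0343 = 39.8444 kt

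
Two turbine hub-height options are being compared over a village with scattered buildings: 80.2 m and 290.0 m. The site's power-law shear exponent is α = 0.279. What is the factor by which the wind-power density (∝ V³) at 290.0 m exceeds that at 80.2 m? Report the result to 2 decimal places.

2.93

Speed ratio: V_B/V_A = (z_B/z_A)^α = (290.0/80.2)^0.279 = (3.6160)^0.279 = 1.43135
Power-density ratio: P_B/P_A = (V_B/V_A)³ = (1.43135)³ = 2.93247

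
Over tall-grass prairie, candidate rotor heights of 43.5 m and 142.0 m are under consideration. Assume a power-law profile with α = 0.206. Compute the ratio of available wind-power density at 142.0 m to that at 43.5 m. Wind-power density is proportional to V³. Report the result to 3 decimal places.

2.077

Speed ratio: V_B/V_A = (z_B/z_A)^α = (142.0/43.5)^0.206 = (3.2644)^0.206 = 1.27598
Power-density ratio: P_B/P_A = (V_B/V_A)³ = (1.27598)³ = 2.07744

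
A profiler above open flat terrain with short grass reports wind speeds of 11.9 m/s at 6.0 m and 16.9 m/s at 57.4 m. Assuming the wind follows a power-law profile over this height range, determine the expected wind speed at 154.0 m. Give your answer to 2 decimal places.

19.70 m/s

First find α: α = ln(V₂/V₁)/ln(z₂/z₁) = ln(16.9/11.9)/ln(57.4/6.0) = 0.35078/2.25828 = 0.1553
Extrapolate from 57.4 m to 154.0 m: V₃ = 16.9 × (154.0/57.4)^0.1553 = 16.9 × 1.1657 = 19.6998 m/s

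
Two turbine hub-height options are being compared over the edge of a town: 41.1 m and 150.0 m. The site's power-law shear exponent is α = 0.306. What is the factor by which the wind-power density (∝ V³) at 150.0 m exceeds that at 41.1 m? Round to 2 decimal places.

3.28

Speed ratio: V_B/V_A = (z_B/z_A)^α = (150.0/41.1)^0.306 = (3.6496)^0.306 = 1.48610
Power-density ratio: P_B/P_A = (V_B/V_A)³ = (1.48610)³ = 3.28205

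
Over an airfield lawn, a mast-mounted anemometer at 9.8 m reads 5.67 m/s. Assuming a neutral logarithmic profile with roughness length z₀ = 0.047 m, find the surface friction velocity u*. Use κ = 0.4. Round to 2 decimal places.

u* ≈ 0.42 m/s

Log law: V(z) = (u*/κ) · ln(z/z₀) ⇒ u* = κ · V / ln(z/z₀)
u* = 0.4 × 5.67 / ln(9.8/0.047) = 0.4 × 5.67 / 5.3400
   = 2.2680 / 5.3400 = 0.4247 m/s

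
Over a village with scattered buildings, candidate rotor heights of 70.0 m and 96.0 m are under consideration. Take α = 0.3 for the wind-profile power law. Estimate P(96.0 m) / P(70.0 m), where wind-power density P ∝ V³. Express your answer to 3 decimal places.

1.329

Speed ratio: V_B/V_A = (z_B/z_A)^α = (96.0/70.0)^0.3 = (1.3714)^0.3 = 1.09939
Power-density ratio: P_B/P_A = (V_B/V_A)³ = (1.09939)³ = 1.32879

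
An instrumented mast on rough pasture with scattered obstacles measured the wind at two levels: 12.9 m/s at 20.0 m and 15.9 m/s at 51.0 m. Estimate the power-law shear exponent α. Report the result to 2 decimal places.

Power law: V₂/V₁ = (z₂/z₁)^α ⇒ α = ln(V₂/V₁) / ln(z₂/z₁)
α = ln(15.9/12.9) / ln(51.0/20.0) = ln(1.2326) / ln(2.5500)
  = 0.20909 / 0.93609 = 0.22337

α ≈ 0.22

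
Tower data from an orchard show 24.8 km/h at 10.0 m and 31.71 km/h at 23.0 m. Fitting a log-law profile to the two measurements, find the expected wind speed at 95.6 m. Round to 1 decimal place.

Log law: V ∝ ln(z/z₀). From the pair, with r = V₁/V₂ = 0.78209,
ln z₀ = (ln z₁ − r·ln z₂)/(1 − r) = (2.3026 − 0.78209×3.1355)/0.21791 = -0.6867 → z₀ = 0.5032 m
V₃ = V₁ · ln(z₃/z₀)/ln(z₁/z₀) = 24.8 × 5.2469/2.9893 = 43.5295 km/h

43.5 km/h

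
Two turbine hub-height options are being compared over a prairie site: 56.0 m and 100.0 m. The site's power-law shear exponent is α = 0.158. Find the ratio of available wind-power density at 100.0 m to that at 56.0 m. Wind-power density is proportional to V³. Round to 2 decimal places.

Speed ratio: V_B/V_A = (z_B/z_A)^α = (100.0/56.0)^0.158 = (1.7857)^0.158 = 1.09594
Power-density ratio: P_B/P_A = (V_B/V_A)³ = (1.09594)³ = 1.31631

1.32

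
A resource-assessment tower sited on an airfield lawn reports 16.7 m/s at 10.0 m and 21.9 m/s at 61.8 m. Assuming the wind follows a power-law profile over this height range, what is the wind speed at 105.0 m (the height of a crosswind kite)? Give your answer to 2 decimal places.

23.70 m/s

First find α: α = ln(V₂/V₁)/ln(z₂/z₁) = ln(21.9/16.7)/ln(61.8/10.0) = 0.27108/1.82132 = 0.1488
Extrapolate from 61.8 m to 105.0 m: V₃ = 21.9 × (105.0/61.8)^0.1488 = 21.9 × 1.0821 = 23.6977 m/s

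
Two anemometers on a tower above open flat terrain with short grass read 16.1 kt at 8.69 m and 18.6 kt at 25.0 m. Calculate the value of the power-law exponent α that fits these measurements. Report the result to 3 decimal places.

α ≈ 0.137

Power law: V₂/V₁ = (z₂/z₁)^α ⇒ α = ln(V₂/V₁) / ln(z₂/z₁)
α = ln(18.6/16.1) / ln(25.0/8.69) = ln(1.1553) / ln(2.8769)
  = 0.14434 / 1.05670 = 0.13660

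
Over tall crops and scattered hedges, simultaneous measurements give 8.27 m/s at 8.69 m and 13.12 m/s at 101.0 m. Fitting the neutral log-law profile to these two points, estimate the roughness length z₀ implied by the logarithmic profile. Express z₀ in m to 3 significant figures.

z₀ ≈ 0.133 m

Log law: V(z) ∝ ln(z/z₀). With r = V₁/V₂ = 8.27/13.12 = 0.63034,
r · ln(z₂/z₀) = ln(z₁/z₀) ⇒ ln z₀ = (ln z₁ − r·ln z₂)/(1 − r)
ln z₀ = (2.16217 − 0.63034×4.61512) / 0.36966 = -2.0205
z₀ = exp(-2.0205) = 0.1326 m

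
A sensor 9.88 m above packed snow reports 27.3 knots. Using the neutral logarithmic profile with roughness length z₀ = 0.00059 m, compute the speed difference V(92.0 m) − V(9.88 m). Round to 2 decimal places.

Log law: V₂ = V₁ · ln(z₂/z₀)/ln(z₁/z₀) = 27.3 × 11.9572/9.7259 = 33.5631 knots
ΔV = 33.5631 − 27.3 = 6.2631 knots

6.26 knots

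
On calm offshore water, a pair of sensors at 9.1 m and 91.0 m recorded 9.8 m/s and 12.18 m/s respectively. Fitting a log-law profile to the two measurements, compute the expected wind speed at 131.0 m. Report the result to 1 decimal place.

Log law: V ∝ ln(z/z₀). From the pair, with r = V₁/V₂ = 0.80460,
ln z₀ = (ln z₁ − r·ln z₂)/(1 − r) = (2.2083 − 0.80460×4.5109)/0.19540 = -7.2730 → z₀ = 0.0006941 m
V₃ = V₁ · ln(z₃/z₀)/ln(z₁/z₀) = 9.8 × 12.1482/9.4812 = 12.5566 m/s

12.6 m/s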